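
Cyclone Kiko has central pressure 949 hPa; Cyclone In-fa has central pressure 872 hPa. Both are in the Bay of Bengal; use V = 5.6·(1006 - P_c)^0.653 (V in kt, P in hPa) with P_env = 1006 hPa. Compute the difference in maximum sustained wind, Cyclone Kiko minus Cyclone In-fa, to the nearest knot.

-59 kt

Cyclone Kiko: ΔP = 57; V ≈ 5.6 × 57^0.653 ≈ 78.48 kt.
Cyclone In-fa: ΔP = 134; V ≈ 5.6 × 134^0.653 ≈ 137.15 kt.
Difference ≈ 78.48 − 137.15 = -58.67 → -59 kt.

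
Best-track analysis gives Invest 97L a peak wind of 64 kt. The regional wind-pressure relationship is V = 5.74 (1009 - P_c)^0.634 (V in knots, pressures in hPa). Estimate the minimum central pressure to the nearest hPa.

964 hPa

ΔP = (V / 5.74)^(1/0.634) = (64/5.74)^1.577.
64/5.74 = 11.150; 11.150^1.577 ≈ 44.86 hPa.
P_c = 1009 − 44.86 = 964.14 ≈ 964 hPa.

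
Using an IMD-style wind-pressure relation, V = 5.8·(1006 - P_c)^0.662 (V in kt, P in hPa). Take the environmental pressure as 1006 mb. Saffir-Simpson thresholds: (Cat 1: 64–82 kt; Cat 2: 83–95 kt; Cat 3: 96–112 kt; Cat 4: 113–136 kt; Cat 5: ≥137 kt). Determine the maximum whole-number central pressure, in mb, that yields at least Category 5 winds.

887 mb

Category 5 begins at V = 137 kt.
Required ΔP = (137/5.8)^(1/0.662) = 23.621^1.511 ≈ 118.70 mb.
P_c ≤ 1006 − 118.70 = 887.30, so the highest integer P_c is 887 mb.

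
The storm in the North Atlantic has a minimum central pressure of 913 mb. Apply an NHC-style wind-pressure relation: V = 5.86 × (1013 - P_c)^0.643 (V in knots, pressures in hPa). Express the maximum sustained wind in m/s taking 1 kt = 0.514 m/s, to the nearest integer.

58 m/s

ΔP = 1013 − 913 = 100 mb.
V ≈ 5.86 × 100^0.643 = 5.86 × 19.320 ≈ 113.213 kt.
113.213 × 0.514 ≈ 58.19 m/s → 58 m/s.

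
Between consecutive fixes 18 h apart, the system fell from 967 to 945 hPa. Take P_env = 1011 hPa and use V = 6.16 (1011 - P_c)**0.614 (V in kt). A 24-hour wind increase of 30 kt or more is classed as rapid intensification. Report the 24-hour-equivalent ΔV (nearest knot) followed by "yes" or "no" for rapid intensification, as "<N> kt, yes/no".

V₁: ΔP = 44, V ≈ 6.16 × 44^0.614 ≈ 62.90 kt.
V₂: ΔP = 66, V ≈ 6.16 × 66^0.614 ≈ 80.68 kt.
ΔV over 18 h = 17.78 kt → 24 h equivalent = 17.78 × 24/18 ≈ 23.71 kt.
24 kt < 30 kt ⇒ not rapid intensification.

24 kt, no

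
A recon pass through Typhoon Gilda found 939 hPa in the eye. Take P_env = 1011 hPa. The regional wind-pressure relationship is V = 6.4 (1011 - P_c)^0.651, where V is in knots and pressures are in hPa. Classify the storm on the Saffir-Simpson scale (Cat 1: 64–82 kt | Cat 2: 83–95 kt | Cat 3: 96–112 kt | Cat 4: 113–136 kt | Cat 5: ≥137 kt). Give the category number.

ΔP = 1011 − 939 = 72 hPa.
V ≈ 6.4 × 72^0.651 = 6.4 × 16.19 ≈ 104 kt.
104 kt falls in the Category 3 band.

3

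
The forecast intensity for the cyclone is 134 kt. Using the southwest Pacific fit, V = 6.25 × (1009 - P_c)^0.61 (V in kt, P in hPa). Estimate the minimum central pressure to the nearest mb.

857 mb

ΔP = (V / 6.25)^(1/0.61) = (134/6.25)^1.639.
134/6.25 = 21.440; 21.440^1.639 ≈ 152.17 mb.
P_c = 1009 − 152.17 = 856.83 ≈ 857 mb.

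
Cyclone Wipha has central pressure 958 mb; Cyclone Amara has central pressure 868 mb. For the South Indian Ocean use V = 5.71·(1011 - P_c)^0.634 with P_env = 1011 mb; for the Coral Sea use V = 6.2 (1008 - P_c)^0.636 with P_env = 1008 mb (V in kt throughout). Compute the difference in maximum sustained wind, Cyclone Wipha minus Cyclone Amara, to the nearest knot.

Cyclone Wipha: ΔP = 53; V ≈ 5.71 × 53^0.634 ≈ 70.77 kt.
Cyclone Amara: ΔP = 140; V ≈ 6.2 × 140^0.636 ≈ 143.66 kt.
Difference ≈ 70.77 − 143.66 = -72.89 → -73 kt.

-73 kt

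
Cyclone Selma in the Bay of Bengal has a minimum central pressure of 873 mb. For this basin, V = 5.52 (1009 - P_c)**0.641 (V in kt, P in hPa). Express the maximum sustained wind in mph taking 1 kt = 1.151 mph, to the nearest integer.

148 mph

ΔP = 1009 − 873 = 136 mb.
V ≈ 5.52 × 136^0.641 = 5.52 × 23.313 ≈ 128.688 kt.
128.688 × 1.151 ≈ 148.12 mph → 148 mph.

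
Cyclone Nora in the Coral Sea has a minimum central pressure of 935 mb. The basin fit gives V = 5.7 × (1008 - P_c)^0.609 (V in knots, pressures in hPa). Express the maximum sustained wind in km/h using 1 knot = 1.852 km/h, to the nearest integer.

ΔP = 1008 − 935 = 73 mb.
V ≈ 5.7 × 73^0.609 = 5.7 × 13.638 ≈ 77.739 kt.
77.739 × 1.852 ≈ 143.97 km/h → 144 km/h.

144 km/h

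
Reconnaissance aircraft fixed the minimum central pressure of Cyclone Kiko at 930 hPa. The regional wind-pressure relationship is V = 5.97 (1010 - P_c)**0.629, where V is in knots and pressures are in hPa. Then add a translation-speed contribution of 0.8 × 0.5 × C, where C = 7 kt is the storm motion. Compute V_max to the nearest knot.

97 kt

ΔP = 1010 − 930 = 80 hPa.
80^0.629 ≈ 15.741.
V ≈ 5.97 × 15.741 ≈ 94.0 kt.
Translation term: 0.8 × 0.5 × 7 = 2.8 kt.
Corrected V ≈ 96.8 kt → 97 kt.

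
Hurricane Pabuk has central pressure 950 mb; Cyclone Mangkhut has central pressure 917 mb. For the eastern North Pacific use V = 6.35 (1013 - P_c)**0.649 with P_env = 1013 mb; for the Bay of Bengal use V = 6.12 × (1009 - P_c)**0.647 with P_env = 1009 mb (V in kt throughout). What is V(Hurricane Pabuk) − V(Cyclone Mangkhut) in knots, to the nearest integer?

Hurricane Pabuk: ΔP = 63; V ≈ 6.35 × 63^0.649 ≈ 93.44 kt.
Cyclone Mangkhut: ΔP = 92; V ≈ 6.12 × 92^0.647 ≈ 114.11 kt.
Difference ≈ 93.44 − 114.11 = -20.67 → -21 kt.

-21 kt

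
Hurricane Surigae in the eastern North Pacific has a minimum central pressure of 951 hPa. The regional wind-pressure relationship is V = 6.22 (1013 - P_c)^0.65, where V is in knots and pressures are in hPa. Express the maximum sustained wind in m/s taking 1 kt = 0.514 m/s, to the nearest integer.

47 m/s

ΔP = 1013 − 951 = 62 hPa.
V ≈ 6.22 × 62^0.65 = 6.22 × 14.624 ≈ 90.959 kt.
90.959 × 0.514 ≈ 46.75 m/s → 47 m/s.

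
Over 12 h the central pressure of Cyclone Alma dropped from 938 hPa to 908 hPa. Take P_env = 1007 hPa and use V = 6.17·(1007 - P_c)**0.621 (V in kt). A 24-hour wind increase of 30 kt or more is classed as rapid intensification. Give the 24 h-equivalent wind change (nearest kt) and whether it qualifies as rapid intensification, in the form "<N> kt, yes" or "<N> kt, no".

V₁: ΔP = 69, V ≈ 6.17 × 69^0.621 ≈ 85.55 kt.
V₂: ΔP = 99, V ≈ 6.17 × 99^0.621 ≈ 107.05 kt.
ΔV over 12 h = 21.50 kt → 24 h equivalent = 21.50 × 24/12 ≈ 43.00 kt.
43 kt ≥ 30 kt ⇒ rapid intensification.

43 kt, yes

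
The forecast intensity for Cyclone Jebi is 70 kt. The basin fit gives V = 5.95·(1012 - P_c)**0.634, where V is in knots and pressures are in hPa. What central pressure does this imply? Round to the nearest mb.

963 mb

ΔP = (V / 5.95)^(1/0.634) = (70/5.95)^1.577.
70/5.95 = 11.765; 11.765^1.577 ≈ 48.82 mb.
P_c = 1012 − 48.82 = 963.18 ≈ 963 mb.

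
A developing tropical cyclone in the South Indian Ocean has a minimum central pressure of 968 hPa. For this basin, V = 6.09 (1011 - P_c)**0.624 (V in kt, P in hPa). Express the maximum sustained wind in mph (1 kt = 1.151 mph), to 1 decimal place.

73.3 mph

ΔP = 1011 − 968 = 43 hPa.
V ≈ 6.09 × 43^0.624 = 6.09 × 10.454 ≈ 63.665 kt.
63.665 × 1.151 ≈ 73.28 mph → 73.3 mph.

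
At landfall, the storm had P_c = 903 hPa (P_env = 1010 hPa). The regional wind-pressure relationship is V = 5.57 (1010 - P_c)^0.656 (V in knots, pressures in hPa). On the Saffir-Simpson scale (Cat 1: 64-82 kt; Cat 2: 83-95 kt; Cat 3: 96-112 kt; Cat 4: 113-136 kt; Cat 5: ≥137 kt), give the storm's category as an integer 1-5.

4

ΔP = 1010 − 903 = 107 hPa.
V ≈ 5.57 × 107^0.656 = 5.57 × 21.44 ≈ 119 kt.
119 kt falls in the Category 4 band.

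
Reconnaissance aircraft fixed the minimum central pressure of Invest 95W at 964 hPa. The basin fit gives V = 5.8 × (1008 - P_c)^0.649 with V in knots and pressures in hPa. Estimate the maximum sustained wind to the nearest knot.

68 kt

ΔP = 1008 − 964 = 44 hPa.
44^0.649 ≈ 11.657.
V ≈ 5.8 × 11.657 ≈ 67.6 kt.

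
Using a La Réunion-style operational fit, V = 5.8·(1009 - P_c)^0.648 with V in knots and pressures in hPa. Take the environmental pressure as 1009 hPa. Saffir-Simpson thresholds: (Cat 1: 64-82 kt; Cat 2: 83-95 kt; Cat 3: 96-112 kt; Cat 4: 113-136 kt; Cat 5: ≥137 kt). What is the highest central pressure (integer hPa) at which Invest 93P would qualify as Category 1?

968 hPa

Category 1 begins at V = 64 kt.
Required ΔP = (64/5.8)^(1/0.648) = 11.034^1.543 ≈ 40.66 hPa.
P_c ≤ 1009 − 40.66 = 968.34, so the highest integer P_c is 968 hPa.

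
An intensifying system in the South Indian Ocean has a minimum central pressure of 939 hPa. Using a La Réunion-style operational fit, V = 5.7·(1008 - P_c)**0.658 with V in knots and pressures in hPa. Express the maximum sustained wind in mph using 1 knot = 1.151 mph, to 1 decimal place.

106.4 mph

ΔP = 1008 − 939 = 69 hPa.
V ≈ 5.7 × 69^0.658 = 5.7 × 16.217 ≈ 92.435 kt.
92.435 × 1.151 ≈ 106.39 mph → 106.4 mph.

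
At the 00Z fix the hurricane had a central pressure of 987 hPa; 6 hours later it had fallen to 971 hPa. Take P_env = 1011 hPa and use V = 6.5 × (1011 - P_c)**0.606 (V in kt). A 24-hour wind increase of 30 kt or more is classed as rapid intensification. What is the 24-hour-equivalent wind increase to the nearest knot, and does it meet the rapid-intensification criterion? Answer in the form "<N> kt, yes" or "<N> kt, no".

65 kt, yes

V₁: ΔP = 24, V ≈ 6.5 × 24^0.606 ≈ 44.60 kt.
V₂: ΔP = 40, V ≈ 6.5 × 40^0.606 ≈ 60.78 kt.
ΔV over 6 h = 16.18 kt → 24 h equivalent = 16.18 × 24/6 ≈ 64.72 kt.
65 kt ≥ 30 kt ⇒ rapid intensification.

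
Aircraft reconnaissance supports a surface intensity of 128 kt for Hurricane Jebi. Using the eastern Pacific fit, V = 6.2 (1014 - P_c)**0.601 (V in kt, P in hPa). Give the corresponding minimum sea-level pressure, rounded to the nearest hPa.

860 hPa

ΔP = (V / 6.2)^(1/0.601) = (128/6.2)^1.664.
128/6.2 = 20.645; 20.645^1.664 ≈ 154.07 hPa.
P_c = 1014 − 154.07 = 859.93 ≈ 860 hPa.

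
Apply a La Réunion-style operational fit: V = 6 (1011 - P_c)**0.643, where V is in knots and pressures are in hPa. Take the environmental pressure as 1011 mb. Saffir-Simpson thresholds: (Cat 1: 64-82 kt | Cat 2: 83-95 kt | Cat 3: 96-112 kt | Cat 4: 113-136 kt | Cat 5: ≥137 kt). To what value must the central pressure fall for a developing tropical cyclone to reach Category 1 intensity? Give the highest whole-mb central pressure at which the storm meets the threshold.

971 mb

Category 1 begins at V = 64 kt.
Required ΔP = (64/6)^(1/0.643) = 10.667^1.555 ≈ 39.70 mb.
P_c ≤ 1011 − 39.70 = 971.30, so the highest integer P_c is 971 mb.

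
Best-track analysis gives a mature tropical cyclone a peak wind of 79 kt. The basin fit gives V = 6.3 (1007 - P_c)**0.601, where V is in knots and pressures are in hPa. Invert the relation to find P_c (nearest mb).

940 mb

ΔP = (V / 6.3)^(1/0.601) = (79/6.3)^1.664.
79/6.3 = 12.540; 12.540^1.664 ≈ 67.21 mb.
P_c = 1007 − 67.21 = 939.79 ≈ 940 mb.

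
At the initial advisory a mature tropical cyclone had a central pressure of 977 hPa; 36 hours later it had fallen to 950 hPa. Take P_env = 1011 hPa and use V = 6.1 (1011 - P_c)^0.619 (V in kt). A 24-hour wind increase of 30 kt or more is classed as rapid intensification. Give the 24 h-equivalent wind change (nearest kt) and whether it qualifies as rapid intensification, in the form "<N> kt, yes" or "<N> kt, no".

V₁: ΔP = 34, V ≈ 6.1 × 34^0.619 ≈ 54.11 kt.
V₂: ΔP = 61, V ≈ 6.1 × 61^0.619 ≈ 77.71 kt.
ΔV over 36 h = 23.60 kt → 24 h equivalent = 23.60 × 24/36 ≈ 15.73 kt.
16 kt < 30 kt ⇒ not rapid intensification.

16 kt, no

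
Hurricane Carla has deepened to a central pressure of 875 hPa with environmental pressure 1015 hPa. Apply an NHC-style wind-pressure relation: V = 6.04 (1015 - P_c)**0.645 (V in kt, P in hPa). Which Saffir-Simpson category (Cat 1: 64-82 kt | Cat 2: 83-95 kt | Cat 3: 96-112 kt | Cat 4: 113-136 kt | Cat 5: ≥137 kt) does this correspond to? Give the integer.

5

ΔP = 1015 − 875 = 140 hPa.
V ≈ 6.04 × 140^0.645 = 6.04 × 24.22 ≈ 146 kt.
146 kt falls in the Category 5 band.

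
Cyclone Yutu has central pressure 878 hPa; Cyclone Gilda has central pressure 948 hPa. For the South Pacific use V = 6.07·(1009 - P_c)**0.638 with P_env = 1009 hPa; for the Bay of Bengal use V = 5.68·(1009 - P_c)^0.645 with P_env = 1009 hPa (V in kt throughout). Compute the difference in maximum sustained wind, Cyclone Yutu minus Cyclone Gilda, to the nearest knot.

Cyclone Yutu: ΔP = 131; V ≈ 6.07 × 131^0.638 ≈ 136.15 kt.
Cyclone Gilda: ΔP = 61; V ≈ 5.68 × 61^0.645 ≈ 80.52 kt.
Difference ≈ 136.15 − 80.52 = 55.63 → 56 kt.

56 kt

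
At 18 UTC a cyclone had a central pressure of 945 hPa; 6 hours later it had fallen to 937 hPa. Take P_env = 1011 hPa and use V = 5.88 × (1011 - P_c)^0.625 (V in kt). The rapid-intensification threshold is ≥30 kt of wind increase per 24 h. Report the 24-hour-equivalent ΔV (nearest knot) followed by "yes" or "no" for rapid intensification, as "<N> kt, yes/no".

24 kt, no

V₁: ΔP = 66, V ≈ 5.88 × 66^0.625 ≈ 80.65 kt.
V₂: ΔP = 74, V ≈ 5.88 × 74^0.625 ≈ 86.63 kt.
ΔV over 6 h = 5.98 kt → 24 h equivalent = 5.98 × 24/6 ≈ 23.92 kt.
24 kt < 30 kt ⇒ not rapid intensification.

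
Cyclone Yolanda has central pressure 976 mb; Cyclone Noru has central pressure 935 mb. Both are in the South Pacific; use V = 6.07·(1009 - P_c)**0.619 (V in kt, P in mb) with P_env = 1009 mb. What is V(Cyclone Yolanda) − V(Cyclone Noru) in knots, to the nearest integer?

-34 kt

Cyclone Yolanda: ΔP = 33; V ≈ 6.07 × 33^0.619 ≈ 52.86 kt.
Cyclone Noru: ΔP = 74; V ≈ 6.07 × 74^0.619 ≈ 87.15 kt.
Difference ≈ 52.86 − 87.15 = -34.29 → -34 kt.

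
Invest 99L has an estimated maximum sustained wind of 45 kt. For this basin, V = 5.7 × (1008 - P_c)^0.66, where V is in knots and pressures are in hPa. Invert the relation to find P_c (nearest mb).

985 mb

ΔP = (V / 5.7)^(1/0.66) = (45/5.7)^1.515.
45/5.7 = 7.895; 7.895^1.515 ≈ 22.89 mb.
P_c = 1008 − 22.89 = 985.11 ≈ 985 mb.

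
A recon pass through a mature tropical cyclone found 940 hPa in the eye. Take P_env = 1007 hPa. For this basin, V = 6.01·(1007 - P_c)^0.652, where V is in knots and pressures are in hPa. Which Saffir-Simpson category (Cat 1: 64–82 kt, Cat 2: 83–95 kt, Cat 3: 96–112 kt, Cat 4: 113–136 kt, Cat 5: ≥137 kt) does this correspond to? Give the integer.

2

ΔP = 1007 − 940 = 67 hPa.
V ≈ 6.01 × 67^0.652 = 6.01 × 15.51 ≈ 93 kt.
93 kt falls in the Category 2 band.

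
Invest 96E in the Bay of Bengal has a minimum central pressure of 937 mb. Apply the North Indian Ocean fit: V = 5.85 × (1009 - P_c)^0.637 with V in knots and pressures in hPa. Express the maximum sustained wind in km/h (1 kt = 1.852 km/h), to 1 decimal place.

ΔP = 1009 − 937 = 72 mb.
V ≈ 5.85 × 72^0.637 = 5.85 × 15.245 ≈ 89.182 kt.
89.182 × 1.852 ≈ 165.16 km/h → 165.2 km/h.

165.2 km/h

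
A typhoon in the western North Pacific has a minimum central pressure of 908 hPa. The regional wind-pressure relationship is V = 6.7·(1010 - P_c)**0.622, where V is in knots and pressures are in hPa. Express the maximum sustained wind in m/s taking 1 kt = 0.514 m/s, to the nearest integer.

61 m/s

ΔP = 1010 − 908 = 102 hPa.
V ≈ 6.7 × 102^0.622 = 6.7 × 17.756 ≈ 118.966 kt.
118.966 × 0.514 ≈ 61.15 m/s → 61 m/s.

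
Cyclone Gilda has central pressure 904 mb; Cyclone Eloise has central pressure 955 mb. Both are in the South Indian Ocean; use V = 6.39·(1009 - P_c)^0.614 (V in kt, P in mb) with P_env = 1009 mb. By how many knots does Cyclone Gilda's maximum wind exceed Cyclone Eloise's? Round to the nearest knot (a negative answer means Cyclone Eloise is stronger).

Cyclone Gilda: ΔP = 105; V ≈ 6.39 × 105^0.614 ≈ 111.30 kt.
Cyclone Eloise: ΔP = 54; V ≈ 6.39 × 54^0.614 ≈ 73.99 kt.
Difference ≈ 111.30 − 73.99 = 37.31 → 37 kt.

37 kt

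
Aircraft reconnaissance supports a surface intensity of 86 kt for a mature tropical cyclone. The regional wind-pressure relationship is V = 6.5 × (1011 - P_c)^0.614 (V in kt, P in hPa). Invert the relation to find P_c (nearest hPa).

ΔP = (V / 6.5)^(1/0.614) = (86/6.5)^1.629.
86/6.5 = 13.231; 13.231^1.629 ≈ 67.09 hPa.
P_c = 1011 − 67.09 = 943.91 ≈ 944 hPa.

944 hPa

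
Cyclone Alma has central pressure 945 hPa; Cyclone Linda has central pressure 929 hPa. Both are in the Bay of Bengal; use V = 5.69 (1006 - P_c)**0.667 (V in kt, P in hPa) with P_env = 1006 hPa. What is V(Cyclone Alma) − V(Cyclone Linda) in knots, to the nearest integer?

-15 kt

Cyclone Alma: ΔP = 61; V ≈ 5.69 × 61^0.667 ≈ 88.29 kt.
Cyclone Linda: ΔP = 77; V ≈ 5.69 × 77^0.667 ≈ 103.13 kt.
Difference ≈ 88.29 − 103.13 = -14.84 → -15 kt.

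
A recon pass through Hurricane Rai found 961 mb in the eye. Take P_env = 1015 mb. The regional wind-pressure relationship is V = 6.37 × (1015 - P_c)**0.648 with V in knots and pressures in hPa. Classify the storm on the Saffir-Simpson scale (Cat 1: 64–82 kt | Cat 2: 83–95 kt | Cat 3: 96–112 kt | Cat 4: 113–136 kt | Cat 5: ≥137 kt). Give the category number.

2

ΔP = 1015 − 961 = 54 mb.
V ≈ 6.37 × 54^0.648 = 6.37 × 13.26 ≈ 84 kt.
84 kt falls in the Category 2 band.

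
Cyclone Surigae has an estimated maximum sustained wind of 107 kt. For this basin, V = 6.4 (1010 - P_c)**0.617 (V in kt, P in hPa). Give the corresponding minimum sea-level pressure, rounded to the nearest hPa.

914 hPa

ΔP = (V / 6.4)^(1/0.617) = (107/6.4)^1.621.
107/6.4 = 16.719; 16.719^1.621 ≈ 96.05 hPa.
P_c = 1010 − 96.05 = 913.95 ≈ 914 hPa.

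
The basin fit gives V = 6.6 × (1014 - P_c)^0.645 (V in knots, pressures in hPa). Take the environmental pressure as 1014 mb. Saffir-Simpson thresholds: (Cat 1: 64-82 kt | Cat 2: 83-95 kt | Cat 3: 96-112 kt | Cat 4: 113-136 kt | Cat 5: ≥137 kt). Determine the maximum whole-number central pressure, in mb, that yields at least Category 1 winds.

980 mb

Category 1 begins at V = 64 kt.
Required ΔP = (64/6.6)^(1/0.645) = 9.697^1.550 ≈ 33.86 mb.
P_c ≤ 1014 − 33.86 = 980.14, so the highest integer P_c is 980 mb.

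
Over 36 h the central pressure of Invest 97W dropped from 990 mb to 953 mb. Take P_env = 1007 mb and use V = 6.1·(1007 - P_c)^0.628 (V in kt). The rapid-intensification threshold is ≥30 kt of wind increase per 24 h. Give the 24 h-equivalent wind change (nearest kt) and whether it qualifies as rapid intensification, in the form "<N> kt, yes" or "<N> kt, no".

V₁: ΔP = 17, V ≈ 6.1 × 17^0.628 ≈ 36.15 kt.
V₂: ΔP = 54, V ≈ 6.1 × 54^0.628 ≈ 74.69 kt.
ΔV over 36 h = 38.54 kt → 24 h equivalent = 38.54 × 24/36 ≈ 25.69 kt.
26 kt < 30 kt ⇒ not rapid intensification.

26 kt, no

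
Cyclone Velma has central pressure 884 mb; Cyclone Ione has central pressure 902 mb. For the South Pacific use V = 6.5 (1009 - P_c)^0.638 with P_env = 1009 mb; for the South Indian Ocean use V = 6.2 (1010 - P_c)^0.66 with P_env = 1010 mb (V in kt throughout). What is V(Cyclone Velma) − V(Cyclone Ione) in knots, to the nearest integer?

5 kt

Cyclone Velma: ΔP = 125; V ≈ 6.5 × 125^0.638 ≈ 141.50 kt.
Cyclone Ione: ΔP = 108; V ≈ 6.2 × 108^0.66 ≈ 136.29 kt.
Difference ≈ 141.50 − 136.29 = 5.21 → 5 kt.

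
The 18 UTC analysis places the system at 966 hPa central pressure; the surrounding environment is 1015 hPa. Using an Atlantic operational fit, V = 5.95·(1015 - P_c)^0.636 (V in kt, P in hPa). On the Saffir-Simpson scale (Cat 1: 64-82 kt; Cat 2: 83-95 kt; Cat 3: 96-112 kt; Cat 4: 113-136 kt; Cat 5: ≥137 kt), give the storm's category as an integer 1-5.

1

ΔP = 1015 − 966 = 49 hPa.
V ≈ 5.95 × 49^0.636 = 5.95 × 11.88 ≈ 71 kt.
71 kt falls in the Category 1 band.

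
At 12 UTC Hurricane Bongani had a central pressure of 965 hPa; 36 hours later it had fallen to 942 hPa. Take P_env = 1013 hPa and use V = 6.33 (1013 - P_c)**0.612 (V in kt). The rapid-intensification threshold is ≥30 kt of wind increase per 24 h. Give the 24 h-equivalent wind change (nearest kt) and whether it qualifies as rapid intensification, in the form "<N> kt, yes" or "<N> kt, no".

12 kt, no

V₁: ΔP = 48, V ≈ 6.33 × 48^0.612 ≈ 67.66 kt.
V₂: ΔP = 71, V ≈ 6.33 × 71^0.612 ≈ 85.98 kt.
ΔV over 36 h = 18.32 kt → 24 h equivalent = 18.32 × 24/36 ≈ 12.21 kt.
12 kt < 30 kt ⇒ not rapid intensification.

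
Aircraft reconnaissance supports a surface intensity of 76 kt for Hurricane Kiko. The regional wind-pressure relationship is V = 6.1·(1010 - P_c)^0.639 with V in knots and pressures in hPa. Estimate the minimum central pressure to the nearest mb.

ΔP = (V / 6.1)^(1/0.639) = (76/6.1)^1.565.
76/6.1 = 12.459; 12.459^1.565 ≈ 51.81 mb.
P_c = 1010 − 51.81 = 958.19 ≈ 958 mb.

958 mb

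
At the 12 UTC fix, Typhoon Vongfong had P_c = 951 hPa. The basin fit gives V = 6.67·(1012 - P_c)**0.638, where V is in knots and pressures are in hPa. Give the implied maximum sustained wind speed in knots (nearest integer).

ΔP = 1012 − 951 = 61 hPa.
61^0.638 ≈ 13.773.
V ≈ 6.67 × 13.773 ≈ 91.9 kt.

92 kt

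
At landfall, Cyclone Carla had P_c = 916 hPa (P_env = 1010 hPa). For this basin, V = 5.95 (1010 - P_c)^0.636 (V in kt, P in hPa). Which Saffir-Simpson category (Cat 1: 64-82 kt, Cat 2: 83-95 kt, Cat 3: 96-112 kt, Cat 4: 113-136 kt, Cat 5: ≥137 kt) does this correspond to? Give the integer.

ΔP = 1010 − 916 = 94 hPa.
V ≈ 5.95 × 94^0.636 = 5.95 × 17.98 ≈ 107 kt.
107 kt falls in the Category 3 band.

3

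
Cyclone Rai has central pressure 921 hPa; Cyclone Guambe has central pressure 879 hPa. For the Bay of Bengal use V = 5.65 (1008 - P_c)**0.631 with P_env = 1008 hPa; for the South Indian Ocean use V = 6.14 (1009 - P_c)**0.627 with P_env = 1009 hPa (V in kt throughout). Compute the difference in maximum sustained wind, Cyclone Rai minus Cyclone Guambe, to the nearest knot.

Cyclone Rai: ΔP = 87; V ≈ 5.65 × 87^0.631 ≈ 94.60 kt.
Cyclone Guambe: ΔP = 130; V ≈ 6.14 × 130^0.627 ≈ 129.90 kt.
Difference ≈ 94.60 − 129.90 = -35.30 → -35 kt.

-35 kt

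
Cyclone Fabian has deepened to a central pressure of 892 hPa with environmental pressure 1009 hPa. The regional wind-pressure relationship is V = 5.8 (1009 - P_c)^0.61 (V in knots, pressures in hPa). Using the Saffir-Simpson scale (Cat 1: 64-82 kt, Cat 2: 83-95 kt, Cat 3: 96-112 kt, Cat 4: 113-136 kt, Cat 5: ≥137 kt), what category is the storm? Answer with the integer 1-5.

3

ΔP = 1009 − 892 = 117 hPa.
V ≈ 5.8 × 117^0.61 = 5.8 × 18.26 ≈ 106 kt.
106 kt falls in the Category 3 band.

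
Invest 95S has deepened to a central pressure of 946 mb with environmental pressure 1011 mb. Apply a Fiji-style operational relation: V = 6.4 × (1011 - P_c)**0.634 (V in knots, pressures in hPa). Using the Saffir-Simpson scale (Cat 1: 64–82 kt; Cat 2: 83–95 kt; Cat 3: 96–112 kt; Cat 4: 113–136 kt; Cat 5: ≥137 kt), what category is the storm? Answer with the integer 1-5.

2

ΔP = 1011 − 946 = 65 mb.
V ≈ 6.4 × 65^0.634 = 6.4 × 14.11 ≈ 90 kt.
90 kt falls in the Category 2 band.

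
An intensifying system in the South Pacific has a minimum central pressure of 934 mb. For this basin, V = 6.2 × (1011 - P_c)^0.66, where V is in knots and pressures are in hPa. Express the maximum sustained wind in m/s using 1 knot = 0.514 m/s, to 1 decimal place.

ΔP = 1011 − 934 = 77 mb.
V ≈ 6.2 × 77^0.66 = 6.2 × 17.583 ≈ 109.012 kt.
109.012 × 0.514 ≈ 56.03 m/s → 56.0 m/s.

56.0 m/s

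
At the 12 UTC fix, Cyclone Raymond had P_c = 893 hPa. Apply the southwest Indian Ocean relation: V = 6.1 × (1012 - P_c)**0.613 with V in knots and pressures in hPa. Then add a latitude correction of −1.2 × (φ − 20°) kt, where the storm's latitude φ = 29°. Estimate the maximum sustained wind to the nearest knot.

103 kt

ΔP = 1012 − 893 = 119 hPa.
119^0.613 ≈ 18.720.
V ≈ 6.1 × 18.720 ≈ 114.2 kt.
Latitude correction: −1.2 × (29 − 20) = -10.8 kt.
Corrected V ≈ 103.4 kt → 103 kt.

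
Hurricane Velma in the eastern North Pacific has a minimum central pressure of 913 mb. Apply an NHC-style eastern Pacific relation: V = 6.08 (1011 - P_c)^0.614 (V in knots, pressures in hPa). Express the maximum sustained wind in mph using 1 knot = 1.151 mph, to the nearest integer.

117 mph

ΔP = 1011 − 913 = 98 mb.
V ≈ 6.08 × 98^0.614 = 6.08 × 16.696 ≈ 101.512 kt.
101.512 × 1.151 ≈ 116.84 mph → 117 mph.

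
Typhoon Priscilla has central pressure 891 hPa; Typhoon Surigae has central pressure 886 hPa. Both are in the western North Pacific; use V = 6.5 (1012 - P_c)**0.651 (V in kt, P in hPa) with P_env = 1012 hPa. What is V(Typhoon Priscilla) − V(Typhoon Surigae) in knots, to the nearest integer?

Typhoon Priscilla: ΔP = 121; V ≈ 6.5 × 121^0.651 ≈ 147.50 kt.
Typhoon Surigae: ΔP = 126; V ≈ 6.5 × 126^0.651 ≈ 151.44 kt.
Difference ≈ 147.50 − 151.44 = -3.94 → -4 kt.

-4 kt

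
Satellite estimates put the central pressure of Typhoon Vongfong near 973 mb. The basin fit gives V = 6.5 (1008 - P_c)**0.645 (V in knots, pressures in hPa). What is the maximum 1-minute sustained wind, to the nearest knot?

64 kt

ΔP = 1008 − 973 = 35 mb.
35^0.645 ≈ 9.907.
V ≈ 6.5 × 9.907 ≈ 64.4 kt.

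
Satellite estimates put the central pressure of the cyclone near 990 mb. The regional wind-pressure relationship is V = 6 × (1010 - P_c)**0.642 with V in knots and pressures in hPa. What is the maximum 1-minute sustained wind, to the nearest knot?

ΔP = 1010 − 990 = 20 mb.
20^0.642 ≈ 6.843.
V ≈ 6 × 6.843 ≈ 41.1 kt.

41 kt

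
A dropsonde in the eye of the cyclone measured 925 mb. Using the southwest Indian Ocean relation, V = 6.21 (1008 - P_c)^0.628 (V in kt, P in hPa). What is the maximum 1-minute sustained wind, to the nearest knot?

ΔP = 1008 − 925 = 83 mb.
83^0.628 ≈ 16.039.
V ≈ 6.21 × 16.039 ≈ 99.6 kt.

100 kt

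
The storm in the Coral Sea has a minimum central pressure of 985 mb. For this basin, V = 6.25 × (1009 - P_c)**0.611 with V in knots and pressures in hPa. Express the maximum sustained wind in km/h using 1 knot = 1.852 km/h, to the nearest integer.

ΔP = 1009 − 985 = 24 mb.
V ≈ 6.25 × 24^0.611 = 6.25 × 6.971 ≈ 43.570 kt.
43.570 × 1.852 ≈ 80.69 km/h → 81 km/h.

81 km/h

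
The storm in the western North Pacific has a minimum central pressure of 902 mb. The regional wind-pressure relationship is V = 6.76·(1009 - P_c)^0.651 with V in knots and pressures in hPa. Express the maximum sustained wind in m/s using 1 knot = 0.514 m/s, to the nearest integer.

ΔP = 1009 − 902 = 107 mb.
V ≈ 6.76 × 107^0.651 = 6.76 × 20.947 ≈ 141.604 kt.
141.604 × 0.514 ≈ 72.78 m/s → 73 m/s.

73 m/s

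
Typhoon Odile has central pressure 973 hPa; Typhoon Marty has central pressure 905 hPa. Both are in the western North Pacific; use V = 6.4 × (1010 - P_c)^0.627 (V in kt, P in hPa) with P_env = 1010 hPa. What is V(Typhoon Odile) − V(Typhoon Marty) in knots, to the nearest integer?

Typhoon Odile: ΔP = 37; V ≈ 6.4 × 37^0.627 ≈ 61.58 kt.
Typhoon Marty: ΔP = 105; V ≈ 6.4 × 105^0.627 ≈ 118.43 kt.
Difference ≈ 61.58 − 118.43 = -56.85 → -57 kt.

-57 kt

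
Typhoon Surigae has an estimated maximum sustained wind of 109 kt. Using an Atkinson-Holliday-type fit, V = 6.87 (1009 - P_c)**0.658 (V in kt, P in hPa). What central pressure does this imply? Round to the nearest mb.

ΔP = (V / 6.87)^(1/0.658) = (109/6.87)^1.520.
109/6.87 = 15.866; 15.866^1.520 ≈ 66.75 mb.
P_c = 1009 − 66.75 = 942.25 ≈ 942 mb.

942 mb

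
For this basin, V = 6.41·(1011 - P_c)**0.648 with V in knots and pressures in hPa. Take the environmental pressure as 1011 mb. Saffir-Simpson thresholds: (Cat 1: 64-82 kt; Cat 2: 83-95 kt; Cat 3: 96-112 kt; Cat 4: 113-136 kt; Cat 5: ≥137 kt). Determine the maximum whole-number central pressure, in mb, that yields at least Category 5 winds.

898 mb

Category 5 begins at V = 137 kt.
Required ΔP = (137/6.41)^(1/0.648) = 21.373^1.543 ≈ 112.79 mb.
P_c ≤ 1011 − 112.79 = 898.21, so the highest integer P_c is 898 mb.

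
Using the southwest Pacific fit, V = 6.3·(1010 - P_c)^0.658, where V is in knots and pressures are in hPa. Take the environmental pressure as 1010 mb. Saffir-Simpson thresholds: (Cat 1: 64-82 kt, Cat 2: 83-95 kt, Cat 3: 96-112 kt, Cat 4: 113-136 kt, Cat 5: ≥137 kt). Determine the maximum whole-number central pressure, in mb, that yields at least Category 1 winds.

976 mb

Category 1 begins at V = 64 kt.
Required ΔP = (64/6.3)^(1/0.658) = 10.159^1.520 ≈ 33.90 mb.
P_c ≤ 1010 − 33.90 = 976.10, so the highest integer P_c is 976 mb.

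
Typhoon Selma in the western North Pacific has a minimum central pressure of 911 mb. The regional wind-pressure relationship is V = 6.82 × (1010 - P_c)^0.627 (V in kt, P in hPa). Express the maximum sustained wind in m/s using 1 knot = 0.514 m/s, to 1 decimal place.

ΔP = 1010 − 911 = 99 mb.
V ≈ 6.82 × 99^0.627 = 6.82 × 17.835 ≈ 121.632 kt.
121.632 × 0.514 ≈ 62.52 m/s → 62.5 m/s.

62.5 m/s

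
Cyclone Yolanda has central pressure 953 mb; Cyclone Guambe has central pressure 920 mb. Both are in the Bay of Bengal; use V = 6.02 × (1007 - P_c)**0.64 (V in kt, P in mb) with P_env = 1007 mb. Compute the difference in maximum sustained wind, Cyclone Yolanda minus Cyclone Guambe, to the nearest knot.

Cyclone Yolanda: ΔP = 54; V ≈ 6.02 × 54^0.64 ≈ 77.33 kt.
Cyclone Guambe: ΔP = 87; V ≈ 6.02 × 87^0.64 ≈ 104.93 kt.
Difference ≈ 77.33 − 104.93 = -27.60 → -28 kt.

-28 kt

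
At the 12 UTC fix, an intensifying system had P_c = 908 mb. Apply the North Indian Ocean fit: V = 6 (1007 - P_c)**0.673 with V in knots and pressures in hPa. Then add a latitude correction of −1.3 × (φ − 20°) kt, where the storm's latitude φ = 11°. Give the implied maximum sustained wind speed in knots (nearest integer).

ΔP = 1007 − 908 = 99 mb.
99^0.673 ≈ 22.032.
V ≈ 6 × 22.032 ≈ 132.2 kt.
Latitude correction: −1.3 × (11 − 20) = 11.7 kt.
Corrected V ≈ 143.9 kt → 144 kt.

144 kt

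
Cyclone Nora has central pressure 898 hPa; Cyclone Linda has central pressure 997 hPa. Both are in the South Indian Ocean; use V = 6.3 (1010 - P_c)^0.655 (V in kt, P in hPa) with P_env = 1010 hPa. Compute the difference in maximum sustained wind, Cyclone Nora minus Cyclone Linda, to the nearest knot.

Cyclone Nora: ΔP = 112; V ≈ 6.3 × 112^0.655 ≈ 138.54 kt.
Cyclone Linda: ΔP = 13; V ≈ 6.3 × 13^0.655 ≈ 33.80 kt.
Difference ≈ 138.54 − 33.80 = 104.74 → 105 kt.

105 kt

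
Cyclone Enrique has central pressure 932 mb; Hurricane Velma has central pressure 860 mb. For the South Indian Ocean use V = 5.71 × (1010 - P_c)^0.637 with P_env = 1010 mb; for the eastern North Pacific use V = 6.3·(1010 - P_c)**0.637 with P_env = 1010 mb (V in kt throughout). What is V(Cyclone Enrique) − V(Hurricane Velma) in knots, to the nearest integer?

-62 kt

Cyclone Enrique: ΔP = 78; V ≈ 5.71 × 78^0.637 ≈ 91.60 kt.
Hurricane Velma: ΔP = 150; V ≈ 6.3 × 150^0.637 ≈ 153.29 kt.
Difference ≈ 91.60 − 153.29 = -61.69 → -62 kt.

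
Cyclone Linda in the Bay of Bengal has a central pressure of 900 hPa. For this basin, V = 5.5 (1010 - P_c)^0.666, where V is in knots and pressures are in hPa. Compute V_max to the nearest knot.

ΔP = 1010 − 900 = 110 hPa.
110^0.666 ≈ 22.886.
V ≈ 5.5 × 22.886 ≈ 125.9 kt.

126 kt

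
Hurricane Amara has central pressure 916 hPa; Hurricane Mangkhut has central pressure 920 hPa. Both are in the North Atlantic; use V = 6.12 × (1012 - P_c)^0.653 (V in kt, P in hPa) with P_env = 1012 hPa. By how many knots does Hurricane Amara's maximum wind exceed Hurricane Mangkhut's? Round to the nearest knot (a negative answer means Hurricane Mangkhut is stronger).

Hurricane Amara: ΔP = 96; V ≈ 6.12 × 96^0.653 ≈ 120.55 kt.
Hurricane Mangkhut: ΔP = 92; V ≈ 6.12 × 92^0.653 ≈ 117.25 kt.
Difference ≈ 120.55 − 117.25 = 3.30 → 3 kt.

3 kt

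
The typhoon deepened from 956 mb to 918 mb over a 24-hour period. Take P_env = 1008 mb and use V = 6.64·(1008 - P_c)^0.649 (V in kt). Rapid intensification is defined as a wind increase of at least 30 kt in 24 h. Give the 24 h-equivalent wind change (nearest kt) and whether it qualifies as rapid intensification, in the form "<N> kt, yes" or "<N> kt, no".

37 kt, yes

V₁: ΔP = 52, V ≈ 6.64 × 52^0.649 ≈ 86.27 kt.
V₂: ΔP = 90, V ≈ 6.64 × 90^0.649 ≈ 123.16 kt.
ΔV over 24 h = 36.89 kt → 24 h equivalent = 36.89 × 24/24 ≈ 36.89 kt.
37 kt ≥ 30 kt ⇒ rapid intensification.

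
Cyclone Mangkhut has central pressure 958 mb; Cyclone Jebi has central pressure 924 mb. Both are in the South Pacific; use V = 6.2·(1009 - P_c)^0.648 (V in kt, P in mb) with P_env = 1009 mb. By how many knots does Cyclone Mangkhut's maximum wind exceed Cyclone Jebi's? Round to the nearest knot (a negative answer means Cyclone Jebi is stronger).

Cyclone Mangkhut: ΔP = 51; V ≈ 6.2 × 51^0.648 ≈ 79.23 kt.
Cyclone Jebi: ΔP = 85; V ≈ 6.2 × 85^0.648 ≈ 110.32 kt.
Difference ≈ 79.23 − 110.32 = -31.09 → -31 kt.

-31 kt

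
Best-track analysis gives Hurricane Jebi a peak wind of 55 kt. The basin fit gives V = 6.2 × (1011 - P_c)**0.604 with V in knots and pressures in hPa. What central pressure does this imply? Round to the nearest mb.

ΔP = (V / 6.2)^(1/0.604) = (55/6.2)^1.656.
55/6.2 = 8.871; 8.871^1.656 ≈ 37.11 mb.
P_c = 1011 − 37.11 = 973.89 ≈ 974 mb.

974 mb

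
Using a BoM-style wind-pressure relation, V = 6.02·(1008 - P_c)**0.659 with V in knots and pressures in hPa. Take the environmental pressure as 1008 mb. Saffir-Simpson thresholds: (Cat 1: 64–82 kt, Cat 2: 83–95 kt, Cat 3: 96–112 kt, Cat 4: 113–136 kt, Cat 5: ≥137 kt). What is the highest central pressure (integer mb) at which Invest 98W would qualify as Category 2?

Category 2 begins at V = 83 kt.
Required ΔP = (83/6.02)^(1/0.659) = 13.787^1.517 ≈ 53.59 mb.
P_c ≤ 1008 − 53.59 = 954.41, so the highest integer P_c is 954 mb.

954 mb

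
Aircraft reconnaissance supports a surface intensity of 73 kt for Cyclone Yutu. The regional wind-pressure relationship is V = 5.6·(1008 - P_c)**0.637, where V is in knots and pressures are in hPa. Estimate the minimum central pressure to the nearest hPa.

952 hPa

ΔP = (V / 5.6)^(1/0.637) = (73/5.6)^1.570.
73/5.6 = 13.036; 13.036^1.570 ≈ 56.31 hPa.
P_c = 1008 − 56.31 = 951.69 ≈ 952 hPa.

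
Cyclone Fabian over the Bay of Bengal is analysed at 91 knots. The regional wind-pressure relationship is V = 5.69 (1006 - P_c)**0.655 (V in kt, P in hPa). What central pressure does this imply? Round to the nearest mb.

937 mb

ΔP = (V / 5.69)^(1/0.655) = (91/5.69)^1.527.
91/5.69 = 15.993; 15.993^1.527 ≈ 68.87 mb.
P_c = 1006 − 68.87 = 937.13 ≈ 937 mb.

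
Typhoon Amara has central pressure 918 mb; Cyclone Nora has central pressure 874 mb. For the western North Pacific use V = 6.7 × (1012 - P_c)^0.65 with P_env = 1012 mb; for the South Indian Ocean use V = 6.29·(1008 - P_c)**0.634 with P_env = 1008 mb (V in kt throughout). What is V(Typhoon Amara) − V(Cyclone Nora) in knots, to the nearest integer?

Typhoon Amara: ΔP = 94; V ≈ 6.7 × 94^0.65 ≈ 128.41 kt.
Cyclone Nora: ΔP = 134; V ≈ 6.29 × 134^0.634 ≈ 140.36 kt.
Difference ≈ 128.41 − 140.36 = -11.95 → -12 kt.

-12 kt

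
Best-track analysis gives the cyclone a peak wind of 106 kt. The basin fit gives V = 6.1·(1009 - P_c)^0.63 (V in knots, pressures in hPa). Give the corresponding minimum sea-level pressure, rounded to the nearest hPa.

ΔP = (V / 6.1)^(1/0.63) = (106/6.1)^1.587.
106/6.1 = 17.377; 17.377^1.587 ≈ 92.94 hPa.
P_c = 1009 − 92.94 = 916.06 ≈ 916 hPa.

916 hPa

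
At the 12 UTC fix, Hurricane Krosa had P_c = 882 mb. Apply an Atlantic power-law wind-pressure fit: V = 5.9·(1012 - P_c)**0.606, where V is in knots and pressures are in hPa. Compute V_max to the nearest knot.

ΔP = 1012 − 882 = 130 mb.
130^0.606 ≈ 19.101.
V ≈ 5.9 × 19.101 ≈ 112.7 kt.

113 kt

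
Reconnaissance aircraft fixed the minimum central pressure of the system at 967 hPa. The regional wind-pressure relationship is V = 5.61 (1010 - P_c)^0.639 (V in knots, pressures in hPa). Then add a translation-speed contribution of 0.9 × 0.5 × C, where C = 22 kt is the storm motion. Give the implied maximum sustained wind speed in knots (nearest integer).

72 kt

ΔP = 1010 − 967 = 43 hPa.
43^0.639 ≈ 11.061.
V ≈ 5.61 × 11.061 ≈ 62.1 kt.
Translation term: 0.9 × 0.5 × 22 = 9.9 kt.
Corrected V ≈ 72 kt → 72 kt.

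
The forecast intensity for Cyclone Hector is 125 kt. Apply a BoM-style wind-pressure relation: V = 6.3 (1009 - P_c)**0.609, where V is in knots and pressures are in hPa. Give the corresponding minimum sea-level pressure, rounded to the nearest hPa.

874 hPa

ΔP = (V / 6.3)^(1/0.609) = (125/6.3)^1.642.
125/6.3 = 19.841; 19.841^1.642 ≈ 135.10 hPa.
P_c = 1009 − 135.10 = 873.90 ≈ 874 hPa.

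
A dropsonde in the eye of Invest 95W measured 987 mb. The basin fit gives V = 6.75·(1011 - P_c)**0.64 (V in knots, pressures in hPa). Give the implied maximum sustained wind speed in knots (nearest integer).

52 kt

ΔP = 1011 − 987 = 24 mb.
24^0.64 ≈ 7.644.
V ≈ 6.75 × 7.644 ≈ 51.6 kt.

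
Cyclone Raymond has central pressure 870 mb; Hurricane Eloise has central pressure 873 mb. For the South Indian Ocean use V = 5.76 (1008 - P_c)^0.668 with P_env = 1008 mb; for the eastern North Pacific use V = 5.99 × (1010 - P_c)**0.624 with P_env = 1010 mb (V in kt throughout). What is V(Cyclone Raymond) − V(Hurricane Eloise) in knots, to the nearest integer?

26 kt

Cyclone Raymond: ΔP = 138; V ≈ 5.76 × 138^0.668 ≈ 154.83 kt.
Hurricane Eloise: ΔP = 137; V ≈ 5.99 × 137^0.624 ≈ 129.04 kt.
Difference ≈ 154.83 − 129.04 = 25.79 → 26 kt.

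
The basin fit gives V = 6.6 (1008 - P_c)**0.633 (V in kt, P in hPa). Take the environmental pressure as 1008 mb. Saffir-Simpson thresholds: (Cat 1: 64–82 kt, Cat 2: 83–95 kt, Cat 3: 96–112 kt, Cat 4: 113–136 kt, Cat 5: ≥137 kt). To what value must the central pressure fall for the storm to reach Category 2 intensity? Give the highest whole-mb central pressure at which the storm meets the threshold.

Category 2 begins at V = 83 kt.
Required ΔP = (83/6.6)^(1/0.633) = 12.576^1.580 ≈ 54.58 mb.
P_c ≤ 1008 − 54.58 = 953.42, so the highest integer P_c is 953 mb.

953 mb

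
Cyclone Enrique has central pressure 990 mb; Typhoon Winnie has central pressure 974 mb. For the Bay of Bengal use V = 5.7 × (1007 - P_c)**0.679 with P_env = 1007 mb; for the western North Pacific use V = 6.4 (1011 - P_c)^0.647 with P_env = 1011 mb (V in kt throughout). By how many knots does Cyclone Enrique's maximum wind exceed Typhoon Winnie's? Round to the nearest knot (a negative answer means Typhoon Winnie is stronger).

-27 kt

Cyclone Enrique: ΔP = 17; V ≈ 5.7 × 17^0.679 ≈ 39.03 kt.
Typhoon Winnie: ΔP = 37; V ≈ 6.4 × 37^0.647 ≈ 66.19 kt.
Difference ≈ 39.03 − 66.19 = -27.16 → -27 kt.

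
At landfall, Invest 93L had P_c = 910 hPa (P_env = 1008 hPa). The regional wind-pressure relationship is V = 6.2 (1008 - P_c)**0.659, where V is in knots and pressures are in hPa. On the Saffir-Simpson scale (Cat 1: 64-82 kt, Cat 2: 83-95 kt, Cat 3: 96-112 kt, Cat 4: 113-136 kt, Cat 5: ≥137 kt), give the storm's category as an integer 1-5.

ΔP = 1008 − 910 = 98 hPa.
V ≈ 6.2 × 98^0.659 = 6.2 × 20.52 ≈ 127 kt.
127 kt falls in the Category 4 band.

4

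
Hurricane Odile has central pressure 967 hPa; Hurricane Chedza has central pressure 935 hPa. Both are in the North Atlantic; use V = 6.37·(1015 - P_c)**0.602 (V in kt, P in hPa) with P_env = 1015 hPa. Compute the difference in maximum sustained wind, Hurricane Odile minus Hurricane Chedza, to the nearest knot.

Hurricane Odile: ΔP = 48; V ≈ 6.37 × 48^0.602 ≈ 65.50 kt.
Hurricane Chedza: ΔP = 80; V ≈ 6.37 × 80^0.602 ≈ 89.08 kt.
Difference ≈ 65.50 − 89.08 = -23.58 → -24 kt.

-24 kt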